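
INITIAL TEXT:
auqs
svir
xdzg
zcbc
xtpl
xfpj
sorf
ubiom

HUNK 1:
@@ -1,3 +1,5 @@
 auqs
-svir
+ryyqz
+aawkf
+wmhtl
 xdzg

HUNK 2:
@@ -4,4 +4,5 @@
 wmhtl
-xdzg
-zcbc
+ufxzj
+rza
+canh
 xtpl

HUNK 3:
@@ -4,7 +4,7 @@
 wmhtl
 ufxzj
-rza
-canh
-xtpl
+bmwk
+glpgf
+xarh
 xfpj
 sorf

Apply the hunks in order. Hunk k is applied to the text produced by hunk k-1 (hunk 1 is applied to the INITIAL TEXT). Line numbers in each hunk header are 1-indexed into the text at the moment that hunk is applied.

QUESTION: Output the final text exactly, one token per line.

Answer: auqs
ryyqz
aawkf
wmhtl
ufxzj
bmwk
glpgf
xarh
xfpj
sorf
ubiom

Derivation:
Hunk 1: at line 1 remove [svir] add [ryyqz,aawkf,wmhtl] -> 10 lines: auqs ryyqz aawkf wmhtl xdzg zcbc xtpl xfpj sorf ubiom
Hunk 2: at line 4 remove [xdzg,zcbc] add [ufxzj,rza,canh] -> 11 lines: auqs ryyqz aawkf wmhtl ufxzj rza canh xtpl xfpj sorf ubiom
Hunk 3: at line 4 remove [rza,canh,xtpl] add [bmwk,glpgf,xarh] -> 11 lines: auqs ryyqz aawkf wmhtl ufxzj bmwk glpgf xarh xfpj sorf ubiom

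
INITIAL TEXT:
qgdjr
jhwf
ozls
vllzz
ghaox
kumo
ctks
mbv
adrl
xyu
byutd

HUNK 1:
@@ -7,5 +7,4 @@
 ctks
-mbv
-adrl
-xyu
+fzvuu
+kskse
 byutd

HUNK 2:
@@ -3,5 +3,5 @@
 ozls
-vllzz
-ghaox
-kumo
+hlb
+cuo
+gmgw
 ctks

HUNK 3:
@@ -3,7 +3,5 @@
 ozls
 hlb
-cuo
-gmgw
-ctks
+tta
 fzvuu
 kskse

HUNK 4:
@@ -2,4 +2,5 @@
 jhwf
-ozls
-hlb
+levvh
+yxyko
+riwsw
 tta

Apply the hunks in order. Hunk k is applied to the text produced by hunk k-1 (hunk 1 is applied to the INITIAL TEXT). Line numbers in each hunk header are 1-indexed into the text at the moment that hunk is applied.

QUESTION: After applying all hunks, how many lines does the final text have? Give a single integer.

Answer: 9

Derivation:
Hunk 1: at line 7 remove [mbv,adrl,xyu] add [fzvuu,kskse] -> 10 lines: qgdjr jhwf ozls vllzz ghaox kumo ctks fzvuu kskse byutd
Hunk 2: at line 3 remove [vllzz,ghaox,kumo] add [hlb,cuo,gmgw] -> 10 lines: qgdjr jhwf ozls hlb cuo gmgw ctks fzvuu kskse byutd
Hunk 3: at line 3 remove [cuo,gmgw,ctks] add [tta] -> 8 lines: qgdjr jhwf ozls hlb tta fzvuu kskse byutd
Hunk 4: at line 2 remove [ozls,hlb] add [levvh,yxyko,riwsw] -> 9 lines: qgdjr jhwf levvh yxyko riwsw tta fzvuu kskse byutd
Final line count: 9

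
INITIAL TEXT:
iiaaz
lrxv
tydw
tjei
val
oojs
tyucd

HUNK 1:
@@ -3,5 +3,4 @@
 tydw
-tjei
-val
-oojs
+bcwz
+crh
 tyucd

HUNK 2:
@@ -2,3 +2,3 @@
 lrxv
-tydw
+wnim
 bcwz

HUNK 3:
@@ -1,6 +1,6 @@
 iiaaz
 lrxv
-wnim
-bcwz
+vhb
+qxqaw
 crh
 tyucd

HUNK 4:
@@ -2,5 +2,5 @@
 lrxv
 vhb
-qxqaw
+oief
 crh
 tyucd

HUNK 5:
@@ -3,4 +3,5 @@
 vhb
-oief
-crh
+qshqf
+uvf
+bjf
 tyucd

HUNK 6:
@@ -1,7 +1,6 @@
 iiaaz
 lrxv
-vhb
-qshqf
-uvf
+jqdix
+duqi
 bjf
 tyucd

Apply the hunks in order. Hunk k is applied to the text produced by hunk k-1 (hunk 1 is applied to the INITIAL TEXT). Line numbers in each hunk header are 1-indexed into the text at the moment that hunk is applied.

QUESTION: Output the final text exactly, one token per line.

Hunk 1: at line 3 remove [tjei,val,oojs] add [bcwz,crh] -> 6 lines: iiaaz lrxv tydw bcwz crh tyucd
Hunk 2: at line 2 remove [tydw] add [wnim] -> 6 lines: iiaaz lrxv wnim bcwz crh tyucd
Hunk 3: at line 1 remove [wnim,bcwz] add [vhb,qxqaw] -> 6 lines: iiaaz lrxv vhb qxqaw crh tyucd
Hunk 4: at line 2 remove [qxqaw] add [oief] -> 6 lines: iiaaz lrxv vhb oief crh tyucd
Hunk 5: at line 3 remove [oief,crh] add [qshqf,uvf,bjf] -> 7 lines: iiaaz lrxv vhb qshqf uvf bjf tyucd
Hunk 6: at line 1 remove [vhb,qshqf,uvf] add [jqdix,duqi] -> 6 lines: iiaaz lrxv jqdix duqi bjf tyucd

Answer: iiaaz
lrxv
jqdix
duqi
bjf
tyucd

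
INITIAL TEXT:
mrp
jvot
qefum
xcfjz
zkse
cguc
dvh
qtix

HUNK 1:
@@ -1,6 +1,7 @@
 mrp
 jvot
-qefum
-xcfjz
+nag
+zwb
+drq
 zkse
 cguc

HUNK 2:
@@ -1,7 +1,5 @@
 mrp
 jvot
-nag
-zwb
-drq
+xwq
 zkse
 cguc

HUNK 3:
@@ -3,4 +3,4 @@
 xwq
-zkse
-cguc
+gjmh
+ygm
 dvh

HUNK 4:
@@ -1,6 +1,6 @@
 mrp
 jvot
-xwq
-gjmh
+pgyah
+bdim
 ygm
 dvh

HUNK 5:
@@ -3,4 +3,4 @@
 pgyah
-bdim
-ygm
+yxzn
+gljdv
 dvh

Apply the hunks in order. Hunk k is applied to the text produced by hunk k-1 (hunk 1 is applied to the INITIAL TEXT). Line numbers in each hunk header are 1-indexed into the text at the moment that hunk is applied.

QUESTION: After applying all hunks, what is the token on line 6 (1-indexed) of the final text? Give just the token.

Hunk 1: at line 1 remove [qefum,xcfjz] add [nag,zwb,drq] -> 9 lines: mrp jvot nag zwb drq zkse cguc dvh qtix
Hunk 2: at line 1 remove [nag,zwb,drq] add [xwq] -> 7 lines: mrp jvot xwq zkse cguc dvh qtix
Hunk 3: at line 3 remove [zkse,cguc] add [gjmh,ygm] -> 7 lines: mrp jvot xwq gjmh ygm dvh qtix
Hunk 4: at line 1 remove [xwq,gjmh] add [pgyah,bdim] -> 7 lines: mrp jvot pgyah bdim ygm dvh qtix
Hunk 5: at line 3 remove [bdim,ygm] add [yxzn,gljdv] -> 7 lines: mrp jvot pgyah yxzn gljdv dvh qtix
Final line 6: dvh

Answer: dvh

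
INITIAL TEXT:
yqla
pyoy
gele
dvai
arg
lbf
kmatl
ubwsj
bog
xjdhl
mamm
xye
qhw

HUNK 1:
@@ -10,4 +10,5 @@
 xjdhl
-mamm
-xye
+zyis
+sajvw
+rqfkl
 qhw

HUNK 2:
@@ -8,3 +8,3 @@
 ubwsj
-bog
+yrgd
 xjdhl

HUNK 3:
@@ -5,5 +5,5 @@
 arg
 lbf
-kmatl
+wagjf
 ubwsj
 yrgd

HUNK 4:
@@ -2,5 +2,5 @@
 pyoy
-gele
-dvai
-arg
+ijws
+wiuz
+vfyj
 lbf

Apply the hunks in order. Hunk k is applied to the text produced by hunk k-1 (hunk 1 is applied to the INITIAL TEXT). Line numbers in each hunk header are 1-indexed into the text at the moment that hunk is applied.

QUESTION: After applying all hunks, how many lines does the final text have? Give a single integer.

Answer: 14

Derivation:
Hunk 1: at line 10 remove [mamm,xye] add [zyis,sajvw,rqfkl] -> 14 lines: yqla pyoy gele dvai arg lbf kmatl ubwsj bog xjdhl zyis sajvw rqfkl qhw
Hunk 2: at line 8 remove [bog] add [yrgd] -> 14 lines: yqla pyoy gele dvai arg lbf kmatl ubwsj yrgd xjdhl zyis sajvw rqfkl qhw
Hunk 3: at line 5 remove [kmatl] add [wagjf] -> 14 lines: yqla pyoy gele dvai arg lbf wagjf ubwsj yrgd xjdhl zyis sajvw rqfkl qhw
Hunk 4: at line 2 remove [gele,dvai,arg] add [ijws,wiuz,vfyj] -> 14 lines: yqla pyoy ijws wiuz vfyj lbf wagjf ubwsj yrgd xjdhl zyis sajvw rqfkl qhw
Final line count: 14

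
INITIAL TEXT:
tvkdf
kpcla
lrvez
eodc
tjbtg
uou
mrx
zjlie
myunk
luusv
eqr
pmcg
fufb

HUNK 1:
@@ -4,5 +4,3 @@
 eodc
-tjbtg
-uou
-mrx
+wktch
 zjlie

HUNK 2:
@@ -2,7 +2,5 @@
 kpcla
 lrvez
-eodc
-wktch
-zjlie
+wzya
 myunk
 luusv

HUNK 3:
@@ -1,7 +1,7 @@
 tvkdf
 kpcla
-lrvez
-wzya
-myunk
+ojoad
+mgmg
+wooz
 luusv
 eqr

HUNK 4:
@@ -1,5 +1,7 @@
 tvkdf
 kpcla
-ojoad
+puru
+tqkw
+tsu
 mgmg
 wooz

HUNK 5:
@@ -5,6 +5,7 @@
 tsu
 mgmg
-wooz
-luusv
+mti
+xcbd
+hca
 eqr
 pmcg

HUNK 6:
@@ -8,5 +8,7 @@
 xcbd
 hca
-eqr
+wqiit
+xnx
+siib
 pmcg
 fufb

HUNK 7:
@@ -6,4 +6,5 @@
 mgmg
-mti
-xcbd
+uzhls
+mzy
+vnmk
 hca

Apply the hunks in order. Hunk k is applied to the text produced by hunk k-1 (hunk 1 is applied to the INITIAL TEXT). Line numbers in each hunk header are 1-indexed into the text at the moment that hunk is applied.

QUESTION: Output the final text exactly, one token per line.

Hunk 1: at line 4 remove [tjbtg,uou,mrx] add [wktch] -> 11 lines: tvkdf kpcla lrvez eodc wktch zjlie myunk luusv eqr pmcg fufb
Hunk 2: at line 2 remove [eodc,wktch,zjlie] add [wzya] -> 9 lines: tvkdf kpcla lrvez wzya myunk luusv eqr pmcg fufb
Hunk 3: at line 1 remove [lrvez,wzya,myunk] add [ojoad,mgmg,wooz] -> 9 lines: tvkdf kpcla ojoad mgmg wooz luusv eqr pmcg fufb
Hunk 4: at line 1 remove [ojoad] add [puru,tqkw,tsu] -> 11 lines: tvkdf kpcla puru tqkw tsu mgmg wooz luusv eqr pmcg fufb
Hunk 5: at line 5 remove [wooz,luusv] add [mti,xcbd,hca] -> 12 lines: tvkdf kpcla puru tqkw tsu mgmg mti xcbd hca eqr pmcg fufb
Hunk 6: at line 8 remove [eqr] add [wqiit,xnx,siib] -> 14 lines: tvkdf kpcla puru tqkw tsu mgmg mti xcbd hca wqiit xnx siib pmcg fufb
Hunk 7: at line 6 remove [mti,xcbd] add [uzhls,mzy,vnmk] -> 15 lines: tvkdf kpcla puru tqkw tsu mgmg uzhls mzy vnmk hca wqiit xnx siib pmcg fufb

Answer: tvkdf
kpcla
puru
tqkw
tsu
mgmg
uzhls
mzy
vnmk
hca
wqiit
xnx
siib
pmcg
fufb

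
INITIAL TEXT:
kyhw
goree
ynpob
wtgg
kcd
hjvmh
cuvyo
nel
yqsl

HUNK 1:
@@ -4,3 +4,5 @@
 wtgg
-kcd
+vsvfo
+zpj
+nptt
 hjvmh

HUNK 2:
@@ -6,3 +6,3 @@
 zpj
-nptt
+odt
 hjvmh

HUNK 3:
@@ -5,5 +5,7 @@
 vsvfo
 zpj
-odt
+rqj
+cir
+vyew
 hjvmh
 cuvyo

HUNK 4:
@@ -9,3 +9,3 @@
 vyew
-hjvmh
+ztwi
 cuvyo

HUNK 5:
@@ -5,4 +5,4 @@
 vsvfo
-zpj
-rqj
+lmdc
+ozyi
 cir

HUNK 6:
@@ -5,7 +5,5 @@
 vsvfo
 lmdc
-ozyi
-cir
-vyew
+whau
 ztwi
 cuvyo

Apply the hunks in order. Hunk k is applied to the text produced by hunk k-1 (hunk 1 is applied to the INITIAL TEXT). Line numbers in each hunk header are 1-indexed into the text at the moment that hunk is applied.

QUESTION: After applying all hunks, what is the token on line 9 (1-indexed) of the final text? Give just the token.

Hunk 1: at line 4 remove [kcd] add [vsvfo,zpj,nptt] -> 11 lines: kyhw goree ynpob wtgg vsvfo zpj nptt hjvmh cuvyo nel yqsl
Hunk 2: at line 6 remove [nptt] add [odt] -> 11 lines: kyhw goree ynpob wtgg vsvfo zpj odt hjvmh cuvyo nel yqsl
Hunk 3: at line 5 remove [odt] add [rqj,cir,vyew] -> 13 lines: kyhw goree ynpob wtgg vsvfo zpj rqj cir vyew hjvmh cuvyo nel yqsl
Hunk 4: at line 9 remove [hjvmh] add [ztwi] -> 13 lines: kyhw goree ynpob wtgg vsvfo zpj rqj cir vyew ztwi cuvyo nel yqsl
Hunk 5: at line 5 remove [zpj,rqj] add [lmdc,ozyi] -> 13 lines: kyhw goree ynpob wtgg vsvfo lmdc ozyi cir vyew ztwi cuvyo nel yqsl
Hunk 6: at line 5 remove [ozyi,cir,vyew] add [whau] -> 11 lines: kyhw goree ynpob wtgg vsvfo lmdc whau ztwi cuvyo nel yqsl
Final line 9: cuvyo

Answer: cuvyo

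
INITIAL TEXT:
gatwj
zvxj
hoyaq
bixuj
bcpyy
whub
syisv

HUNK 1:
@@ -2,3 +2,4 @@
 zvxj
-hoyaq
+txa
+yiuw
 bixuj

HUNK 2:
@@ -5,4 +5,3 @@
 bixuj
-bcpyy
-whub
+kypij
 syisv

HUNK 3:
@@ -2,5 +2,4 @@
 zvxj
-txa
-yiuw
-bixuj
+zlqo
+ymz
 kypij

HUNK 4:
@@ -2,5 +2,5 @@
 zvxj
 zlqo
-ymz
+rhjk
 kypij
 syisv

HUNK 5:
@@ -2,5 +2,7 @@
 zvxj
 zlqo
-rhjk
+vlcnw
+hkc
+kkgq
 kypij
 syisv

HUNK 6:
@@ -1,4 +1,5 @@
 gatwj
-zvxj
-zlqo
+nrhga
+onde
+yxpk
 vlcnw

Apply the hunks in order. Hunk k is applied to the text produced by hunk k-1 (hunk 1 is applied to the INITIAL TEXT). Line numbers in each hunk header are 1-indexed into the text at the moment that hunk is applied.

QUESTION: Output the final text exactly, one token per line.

Hunk 1: at line 2 remove [hoyaq] add [txa,yiuw] -> 8 lines: gatwj zvxj txa yiuw bixuj bcpyy whub syisv
Hunk 2: at line 5 remove [bcpyy,whub] add [kypij] -> 7 lines: gatwj zvxj txa yiuw bixuj kypij syisv
Hunk 3: at line 2 remove [txa,yiuw,bixuj] add [zlqo,ymz] -> 6 lines: gatwj zvxj zlqo ymz kypij syisv
Hunk 4: at line 2 remove [ymz] add [rhjk] -> 6 lines: gatwj zvxj zlqo rhjk kypij syisv
Hunk 5: at line 2 remove [rhjk] add [vlcnw,hkc,kkgq] -> 8 lines: gatwj zvxj zlqo vlcnw hkc kkgq kypij syisv
Hunk 6: at line 1 remove [zvxj,zlqo] add [nrhga,onde,yxpk] -> 9 lines: gatwj nrhga onde yxpk vlcnw hkc kkgq kypij syisv

Answer: gatwj
nrhga
onde
yxpk
vlcnw
hkc
kkgq
kypij
syisv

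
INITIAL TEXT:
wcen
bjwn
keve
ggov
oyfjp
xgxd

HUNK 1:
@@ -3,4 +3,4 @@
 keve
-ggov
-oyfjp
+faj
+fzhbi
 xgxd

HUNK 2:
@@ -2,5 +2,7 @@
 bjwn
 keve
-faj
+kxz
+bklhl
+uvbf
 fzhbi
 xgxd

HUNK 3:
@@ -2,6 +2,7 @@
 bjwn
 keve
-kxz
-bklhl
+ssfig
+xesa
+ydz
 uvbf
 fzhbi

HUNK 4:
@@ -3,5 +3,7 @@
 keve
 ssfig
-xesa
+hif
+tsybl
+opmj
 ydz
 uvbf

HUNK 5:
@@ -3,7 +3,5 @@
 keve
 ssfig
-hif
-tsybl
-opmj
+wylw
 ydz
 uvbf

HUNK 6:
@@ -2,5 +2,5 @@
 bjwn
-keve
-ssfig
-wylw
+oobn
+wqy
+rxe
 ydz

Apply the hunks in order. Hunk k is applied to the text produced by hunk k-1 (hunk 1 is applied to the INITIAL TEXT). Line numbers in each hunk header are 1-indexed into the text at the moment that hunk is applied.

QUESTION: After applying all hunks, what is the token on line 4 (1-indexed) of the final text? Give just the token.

Answer: wqy

Derivation:
Hunk 1: at line 3 remove [ggov,oyfjp] add [faj,fzhbi] -> 6 lines: wcen bjwn keve faj fzhbi xgxd
Hunk 2: at line 2 remove [faj] add [kxz,bklhl,uvbf] -> 8 lines: wcen bjwn keve kxz bklhl uvbf fzhbi xgxd
Hunk 3: at line 2 remove [kxz,bklhl] add [ssfig,xesa,ydz] -> 9 lines: wcen bjwn keve ssfig xesa ydz uvbf fzhbi xgxd
Hunk 4: at line 3 remove [xesa] add [hif,tsybl,opmj] -> 11 lines: wcen bjwn keve ssfig hif tsybl opmj ydz uvbf fzhbi xgxd
Hunk 5: at line 3 remove [hif,tsybl,opmj] add [wylw] -> 9 lines: wcen bjwn keve ssfig wylw ydz uvbf fzhbi xgxd
Hunk 6: at line 2 remove [keve,ssfig,wylw] add [oobn,wqy,rxe] -> 9 lines: wcen bjwn oobn wqy rxe ydz uvbf fzhbi xgxd
Final line 4: wqy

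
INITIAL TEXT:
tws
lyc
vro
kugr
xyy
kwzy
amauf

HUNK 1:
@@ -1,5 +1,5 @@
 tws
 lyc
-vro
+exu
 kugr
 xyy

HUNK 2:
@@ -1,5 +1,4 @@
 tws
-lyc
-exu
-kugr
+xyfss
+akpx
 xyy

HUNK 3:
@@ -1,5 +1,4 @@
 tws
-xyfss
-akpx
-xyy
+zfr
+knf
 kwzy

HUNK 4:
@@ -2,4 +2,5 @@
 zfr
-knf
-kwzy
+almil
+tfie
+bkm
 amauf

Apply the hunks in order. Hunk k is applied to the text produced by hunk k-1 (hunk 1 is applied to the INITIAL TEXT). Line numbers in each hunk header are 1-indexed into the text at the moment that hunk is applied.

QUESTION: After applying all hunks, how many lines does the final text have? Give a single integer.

Answer: 6

Derivation:
Hunk 1: at line 1 remove [vro] add [exu] -> 7 lines: tws lyc exu kugr xyy kwzy amauf
Hunk 2: at line 1 remove [lyc,exu,kugr] add [xyfss,akpx] -> 6 lines: tws xyfss akpx xyy kwzy amauf
Hunk 3: at line 1 remove [xyfss,akpx,xyy] add [zfr,knf] -> 5 lines: tws zfr knf kwzy amauf
Hunk 4: at line 2 remove [knf,kwzy] add [almil,tfie,bkm] -> 6 lines: tws zfr almil tfie bkm amauf
Final line count: 6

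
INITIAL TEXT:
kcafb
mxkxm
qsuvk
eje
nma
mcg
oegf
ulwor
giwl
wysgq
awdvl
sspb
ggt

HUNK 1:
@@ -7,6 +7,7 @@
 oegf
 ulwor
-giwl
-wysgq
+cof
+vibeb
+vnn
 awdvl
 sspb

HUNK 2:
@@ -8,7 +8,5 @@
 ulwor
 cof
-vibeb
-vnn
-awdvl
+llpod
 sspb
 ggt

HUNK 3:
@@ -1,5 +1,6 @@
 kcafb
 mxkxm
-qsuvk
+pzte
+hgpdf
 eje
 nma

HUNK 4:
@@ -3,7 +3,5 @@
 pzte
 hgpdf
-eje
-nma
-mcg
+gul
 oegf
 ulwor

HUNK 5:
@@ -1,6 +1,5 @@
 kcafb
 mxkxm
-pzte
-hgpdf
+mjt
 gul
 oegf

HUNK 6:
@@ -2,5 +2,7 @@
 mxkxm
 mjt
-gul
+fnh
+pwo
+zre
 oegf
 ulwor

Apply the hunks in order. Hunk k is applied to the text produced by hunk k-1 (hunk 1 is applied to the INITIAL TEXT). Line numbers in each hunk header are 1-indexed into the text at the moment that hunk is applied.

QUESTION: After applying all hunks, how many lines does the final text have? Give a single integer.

Answer: 12

Derivation:
Hunk 1: at line 7 remove [giwl,wysgq] add [cof,vibeb,vnn] -> 14 lines: kcafb mxkxm qsuvk eje nma mcg oegf ulwor cof vibeb vnn awdvl sspb ggt
Hunk 2: at line 8 remove [vibeb,vnn,awdvl] add [llpod] -> 12 lines: kcafb mxkxm qsuvk eje nma mcg oegf ulwor cof llpod sspb ggt
Hunk 3: at line 1 remove [qsuvk] add [pzte,hgpdf] -> 13 lines: kcafb mxkxm pzte hgpdf eje nma mcg oegf ulwor cof llpod sspb ggt
Hunk 4: at line 3 remove [eje,nma,mcg] add [gul] -> 11 lines: kcafb mxkxm pzte hgpdf gul oegf ulwor cof llpod sspb ggt
Hunk 5: at line 1 remove [pzte,hgpdf] add [mjt] -> 10 lines: kcafb mxkxm mjt gul oegf ulwor cof llpod sspb ggt
Hunk 6: at line 2 remove [gul] add [fnh,pwo,zre] -> 12 lines: kcafb mxkxm mjt fnh pwo zre oegf ulwor cof llpod sspb ggt
Final line count: 12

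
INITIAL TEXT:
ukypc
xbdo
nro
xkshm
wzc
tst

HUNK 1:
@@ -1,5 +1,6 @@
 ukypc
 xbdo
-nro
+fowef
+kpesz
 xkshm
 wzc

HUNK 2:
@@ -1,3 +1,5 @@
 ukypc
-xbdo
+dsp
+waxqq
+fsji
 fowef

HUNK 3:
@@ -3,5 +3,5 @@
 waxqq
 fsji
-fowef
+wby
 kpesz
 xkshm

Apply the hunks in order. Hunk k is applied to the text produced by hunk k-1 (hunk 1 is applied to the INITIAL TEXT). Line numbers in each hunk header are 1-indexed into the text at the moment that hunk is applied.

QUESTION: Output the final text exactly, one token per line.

Answer: ukypc
dsp
waxqq
fsji
wby
kpesz
xkshm
wzc
tst

Derivation:
Hunk 1: at line 1 remove [nro] add [fowef,kpesz] -> 7 lines: ukypc xbdo fowef kpesz xkshm wzc tst
Hunk 2: at line 1 remove [xbdo] add [dsp,waxqq,fsji] -> 9 lines: ukypc dsp waxqq fsji fowef kpesz xkshm wzc tst
Hunk 3: at line 3 remove [fowef] add [wby] -> 9 lines: ukypc dsp waxqq fsji wby kpesz xkshm wzc tst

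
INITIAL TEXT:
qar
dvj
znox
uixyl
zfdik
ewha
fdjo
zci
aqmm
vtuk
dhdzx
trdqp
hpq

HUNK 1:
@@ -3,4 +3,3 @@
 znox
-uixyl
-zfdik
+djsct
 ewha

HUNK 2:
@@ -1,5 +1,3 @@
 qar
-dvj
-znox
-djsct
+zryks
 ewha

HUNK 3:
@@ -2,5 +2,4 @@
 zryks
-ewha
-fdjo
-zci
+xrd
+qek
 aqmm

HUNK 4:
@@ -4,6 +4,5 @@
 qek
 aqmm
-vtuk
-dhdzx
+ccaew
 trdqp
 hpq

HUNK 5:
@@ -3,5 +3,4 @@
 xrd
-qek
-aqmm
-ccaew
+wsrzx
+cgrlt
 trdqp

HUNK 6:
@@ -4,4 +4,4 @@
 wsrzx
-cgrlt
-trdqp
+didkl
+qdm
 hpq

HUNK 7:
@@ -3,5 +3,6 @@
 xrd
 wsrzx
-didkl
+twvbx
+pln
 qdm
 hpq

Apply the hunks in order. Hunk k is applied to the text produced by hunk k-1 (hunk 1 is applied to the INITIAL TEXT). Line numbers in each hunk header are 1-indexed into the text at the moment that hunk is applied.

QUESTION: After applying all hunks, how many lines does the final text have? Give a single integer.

Hunk 1: at line 3 remove [uixyl,zfdik] add [djsct] -> 12 lines: qar dvj znox djsct ewha fdjo zci aqmm vtuk dhdzx trdqp hpq
Hunk 2: at line 1 remove [dvj,znox,djsct] add [zryks] -> 10 lines: qar zryks ewha fdjo zci aqmm vtuk dhdzx trdqp hpq
Hunk 3: at line 2 remove [ewha,fdjo,zci] add [xrd,qek] -> 9 lines: qar zryks xrd qek aqmm vtuk dhdzx trdqp hpq
Hunk 4: at line 4 remove [vtuk,dhdzx] add [ccaew] -> 8 lines: qar zryks xrd qek aqmm ccaew trdqp hpq
Hunk 5: at line 3 remove [qek,aqmm,ccaew] add [wsrzx,cgrlt] -> 7 lines: qar zryks xrd wsrzx cgrlt trdqp hpq
Hunk 6: at line 4 remove [cgrlt,trdqp] add [didkl,qdm] -> 7 lines: qar zryks xrd wsrzx didkl qdm hpq
Hunk 7: at line 3 remove [didkl] add [twvbx,pln] -> 8 lines: qar zryks xrd wsrzx twvbx pln qdm hpq
Final line count: 8

Answer: 8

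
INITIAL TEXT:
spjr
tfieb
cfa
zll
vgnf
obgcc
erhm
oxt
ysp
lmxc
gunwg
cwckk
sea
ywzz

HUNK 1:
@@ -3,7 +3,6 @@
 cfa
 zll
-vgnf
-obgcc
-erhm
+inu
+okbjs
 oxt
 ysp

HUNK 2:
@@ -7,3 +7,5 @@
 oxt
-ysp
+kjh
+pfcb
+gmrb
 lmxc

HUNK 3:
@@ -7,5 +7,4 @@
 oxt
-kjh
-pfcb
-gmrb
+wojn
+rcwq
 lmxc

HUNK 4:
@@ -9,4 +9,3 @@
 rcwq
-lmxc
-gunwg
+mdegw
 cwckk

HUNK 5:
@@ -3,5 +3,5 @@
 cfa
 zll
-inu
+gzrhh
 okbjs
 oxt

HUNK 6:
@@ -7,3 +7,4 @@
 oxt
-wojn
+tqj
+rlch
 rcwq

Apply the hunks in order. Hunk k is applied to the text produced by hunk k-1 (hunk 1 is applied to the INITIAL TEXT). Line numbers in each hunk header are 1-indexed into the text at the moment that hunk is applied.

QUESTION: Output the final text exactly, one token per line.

Answer: spjr
tfieb
cfa
zll
gzrhh
okbjs
oxt
tqj
rlch
rcwq
mdegw
cwckk
sea
ywzz

Derivation:
Hunk 1: at line 3 remove [vgnf,obgcc,erhm] add [inu,okbjs] -> 13 lines: spjr tfieb cfa zll inu okbjs oxt ysp lmxc gunwg cwckk sea ywzz
Hunk 2: at line 7 remove [ysp] add [kjh,pfcb,gmrb] -> 15 lines: spjr tfieb cfa zll inu okbjs oxt kjh pfcb gmrb lmxc gunwg cwckk sea ywzz
Hunk 3: at line 7 remove [kjh,pfcb,gmrb] add [wojn,rcwq] -> 14 lines: spjr tfieb cfa zll inu okbjs oxt wojn rcwq lmxc gunwg cwckk sea ywzz
Hunk 4: at line 9 remove [lmxc,gunwg] add [mdegw] -> 13 lines: spjr tfieb cfa zll inu okbjs oxt wojn rcwq mdegw cwckk sea ywzz
Hunk 5: at line 3 remove [inu] add [gzrhh] -> 13 lines: spjr tfieb cfa zll gzrhh okbjs oxt wojn rcwq mdegw cwckk sea ywzz
Hunk 6: at line 7 remove [wojn] add [tqj,rlch] -> 14 lines: spjr tfieb cfa zll gzrhh okbjs oxt tqj rlch rcwq mdegw cwckk sea ywzz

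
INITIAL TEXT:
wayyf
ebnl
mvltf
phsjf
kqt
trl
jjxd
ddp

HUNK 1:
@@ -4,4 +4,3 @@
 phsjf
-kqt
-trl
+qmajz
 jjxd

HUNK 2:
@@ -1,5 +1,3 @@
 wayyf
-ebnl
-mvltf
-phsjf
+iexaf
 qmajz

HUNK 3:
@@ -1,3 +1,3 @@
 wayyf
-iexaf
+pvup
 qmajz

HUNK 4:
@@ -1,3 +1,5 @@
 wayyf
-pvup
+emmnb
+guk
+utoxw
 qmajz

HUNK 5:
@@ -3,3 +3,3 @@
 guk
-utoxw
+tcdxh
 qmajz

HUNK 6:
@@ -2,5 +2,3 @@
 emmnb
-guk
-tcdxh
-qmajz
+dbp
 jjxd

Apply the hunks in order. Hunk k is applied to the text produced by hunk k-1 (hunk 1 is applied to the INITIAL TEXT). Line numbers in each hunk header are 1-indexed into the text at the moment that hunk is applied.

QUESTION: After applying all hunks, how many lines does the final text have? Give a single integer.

Hunk 1: at line 4 remove [kqt,trl] add [qmajz] -> 7 lines: wayyf ebnl mvltf phsjf qmajz jjxd ddp
Hunk 2: at line 1 remove [ebnl,mvltf,phsjf] add [iexaf] -> 5 lines: wayyf iexaf qmajz jjxd ddp
Hunk 3: at line 1 remove [iexaf] add [pvup] -> 5 lines: wayyf pvup qmajz jjxd ddp
Hunk 4: at line 1 remove [pvup] add [emmnb,guk,utoxw] -> 7 lines: wayyf emmnb guk utoxw qmajz jjxd ddp
Hunk 5: at line 3 remove [utoxw] add [tcdxh] -> 7 lines: wayyf emmnb guk tcdxh qmajz jjxd ddp
Hunk 6: at line 2 remove [guk,tcdxh,qmajz] add [dbp] -> 5 lines: wayyf emmnb dbp jjxd ddp
Final line count: 5

Answer: 5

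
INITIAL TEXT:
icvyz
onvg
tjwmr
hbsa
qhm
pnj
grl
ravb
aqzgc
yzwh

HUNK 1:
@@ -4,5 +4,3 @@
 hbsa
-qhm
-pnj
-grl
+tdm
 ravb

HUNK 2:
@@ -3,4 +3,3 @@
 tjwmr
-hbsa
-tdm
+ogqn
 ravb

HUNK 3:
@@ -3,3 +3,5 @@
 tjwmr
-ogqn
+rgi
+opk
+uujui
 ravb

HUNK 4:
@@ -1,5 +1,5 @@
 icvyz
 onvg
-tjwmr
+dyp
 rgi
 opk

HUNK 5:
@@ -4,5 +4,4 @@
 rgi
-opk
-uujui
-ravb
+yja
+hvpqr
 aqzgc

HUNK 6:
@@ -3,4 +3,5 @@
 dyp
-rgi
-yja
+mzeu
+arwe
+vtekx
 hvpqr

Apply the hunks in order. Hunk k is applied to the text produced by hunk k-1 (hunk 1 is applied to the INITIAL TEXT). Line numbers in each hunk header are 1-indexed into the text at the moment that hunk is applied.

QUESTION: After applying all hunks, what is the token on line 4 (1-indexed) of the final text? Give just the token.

Hunk 1: at line 4 remove [qhm,pnj,grl] add [tdm] -> 8 lines: icvyz onvg tjwmr hbsa tdm ravb aqzgc yzwh
Hunk 2: at line 3 remove [hbsa,tdm] add [ogqn] -> 7 lines: icvyz onvg tjwmr ogqn ravb aqzgc yzwh
Hunk 3: at line 3 remove [ogqn] add [rgi,opk,uujui] -> 9 lines: icvyz onvg tjwmr rgi opk uujui ravb aqzgc yzwh
Hunk 4: at line 1 remove [tjwmr] add [dyp] -> 9 lines: icvyz onvg dyp rgi opk uujui ravb aqzgc yzwh
Hunk 5: at line 4 remove [opk,uujui,ravb] add [yja,hvpqr] -> 8 lines: icvyz onvg dyp rgi yja hvpqr aqzgc yzwh
Hunk 6: at line 3 remove [rgi,yja] add [mzeu,arwe,vtekx] -> 9 lines: icvyz onvg dyp mzeu arwe vtekx hvpqr aqzgc yzwh
Final line 4: mzeu

Answer: mzeu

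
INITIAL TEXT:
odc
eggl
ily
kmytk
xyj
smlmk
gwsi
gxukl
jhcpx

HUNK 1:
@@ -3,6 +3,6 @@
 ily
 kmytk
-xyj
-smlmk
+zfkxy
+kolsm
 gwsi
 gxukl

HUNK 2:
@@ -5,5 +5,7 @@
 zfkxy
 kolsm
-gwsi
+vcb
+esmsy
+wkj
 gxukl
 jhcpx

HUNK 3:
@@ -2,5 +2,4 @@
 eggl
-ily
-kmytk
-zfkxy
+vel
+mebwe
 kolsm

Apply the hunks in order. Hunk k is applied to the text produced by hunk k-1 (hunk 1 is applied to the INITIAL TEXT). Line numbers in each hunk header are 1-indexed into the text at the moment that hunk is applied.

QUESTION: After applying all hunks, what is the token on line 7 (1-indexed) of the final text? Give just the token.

Hunk 1: at line 3 remove [xyj,smlmk] add [zfkxy,kolsm] -> 9 lines: odc eggl ily kmytk zfkxy kolsm gwsi gxukl jhcpx
Hunk 2: at line 5 remove [gwsi] add [vcb,esmsy,wkj] -> 11 lines: odc eggl ily kmytk zfkxy kolsm vcb esmsy wkj gxukl jhcpx
Hunk 3: at line 2 remove [ily,kmytk,zfkxy] add [vel,mebwe] -> 10 lines: odc eggl vel mebwe kolsm vcb esmsy wkj gxukl jhcpx
Final line 7: esmsy

Answer: esmsy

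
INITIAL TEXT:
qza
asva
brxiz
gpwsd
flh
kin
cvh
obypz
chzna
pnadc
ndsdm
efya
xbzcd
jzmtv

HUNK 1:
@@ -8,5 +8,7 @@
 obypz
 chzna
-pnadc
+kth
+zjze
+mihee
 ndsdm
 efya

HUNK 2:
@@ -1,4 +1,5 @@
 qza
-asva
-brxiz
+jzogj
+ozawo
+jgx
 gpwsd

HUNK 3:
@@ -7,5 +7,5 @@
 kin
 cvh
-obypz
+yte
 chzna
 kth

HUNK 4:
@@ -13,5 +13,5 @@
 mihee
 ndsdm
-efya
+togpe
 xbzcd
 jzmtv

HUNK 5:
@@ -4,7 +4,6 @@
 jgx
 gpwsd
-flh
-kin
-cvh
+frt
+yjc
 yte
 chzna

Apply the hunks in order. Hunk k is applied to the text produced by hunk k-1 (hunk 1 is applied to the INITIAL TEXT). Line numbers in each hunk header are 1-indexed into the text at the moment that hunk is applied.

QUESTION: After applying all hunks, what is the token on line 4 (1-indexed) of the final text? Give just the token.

Answer: jgx

Derivation:
Hunk 1: at line 8 remove [pnadc] add [kth,zjze,mihee] -> 16 lines: qza asva brxiz gpwsd flh kin cvh obypz chzna kth zjze mihee ndsdm efya xbzcd jzmtv
Hunk 2: at line 1 remove [asva,brxiz] add [jzogj,ozawo,jgx] -> 17 lines: qza jzogj ozawo jgx gpwsd flh kin cvh obypz chzna kth zjze mihee ndsdm efya xbzcd jzmtv
Hunk 3: at line 7 remove [obypz] add [yte] -> 17 lines: qza jzogj ozawo jgx gpwsd flh kin cvh yte chzna kth zjze mihee ndsdm efya xbzcd jzmtv
Hunk 4: at line 13 remove [efya] add [togpe] -> 17 lines: qza jzogj ozawo jgx gpwsd flh kin cvh yte chzna kth zjze mihee ndsdm togpe xbzcd jzmtv
Hunk 5: at line 4 remove [flh,kin,cvh] add [frt,yjc] -> 16 lines: qza jzogj ozawo jgx gpwsd frt yjc yte chzna kth zjze mihee ndsdm togpe xbzcd jzmtv
Final line 4: jgx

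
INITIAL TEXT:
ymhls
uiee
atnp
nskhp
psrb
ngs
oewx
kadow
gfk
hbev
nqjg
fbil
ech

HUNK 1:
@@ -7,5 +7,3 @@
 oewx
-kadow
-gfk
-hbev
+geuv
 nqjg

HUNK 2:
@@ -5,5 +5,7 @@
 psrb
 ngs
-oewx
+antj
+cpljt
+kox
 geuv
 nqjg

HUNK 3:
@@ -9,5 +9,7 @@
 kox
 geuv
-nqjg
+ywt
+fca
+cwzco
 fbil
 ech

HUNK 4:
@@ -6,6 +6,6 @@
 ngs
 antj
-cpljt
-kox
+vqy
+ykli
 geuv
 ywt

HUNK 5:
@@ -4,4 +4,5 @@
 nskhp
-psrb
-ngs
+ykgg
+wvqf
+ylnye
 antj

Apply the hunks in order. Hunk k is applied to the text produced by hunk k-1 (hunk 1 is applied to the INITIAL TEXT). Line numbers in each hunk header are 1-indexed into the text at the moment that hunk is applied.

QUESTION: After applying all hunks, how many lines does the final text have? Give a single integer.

Hunk 1: at line 7 remove [kadow,gfk,hbev] add [geuv] -> 11 lines: ymhls uiee atnp nskhp psrb ngs oewx geuv nqjg fbil ech
Hunk 2: at line 5 remove [oewx] add [antj,cpljt,kox] -> 13 lines: ymhls uiee atnp nskhp psrb ngs antj cpljt kox geuv nqjg fbil ech
Hunk 3: at line 9 remove [nqjg] add [ywt,fca,cwzco] -> 15 lines: ymhls uiee atnp nskhp psrb ngs antj cpljt kox geuv ywt fca cwzco fbil ech
Hunk 4: at line 6 remove [cpljt,kox] add [vqy,ykli] -> 15 lines: ymhls uiee atnp nskhp psrb ngs antj vqy ykli geuv ywt fca cwzco fbil ech
Hunk 5: at line 4 remove [psrb,ngs] add [ykgg,wvqf,ylnye] -> 16 lines: ymhls uiee atnp nskhp ykgg wvqf ylnye antj vqy ykli geuv ywt fca cwzco fbil ech
Final line count: 16

Answer: 16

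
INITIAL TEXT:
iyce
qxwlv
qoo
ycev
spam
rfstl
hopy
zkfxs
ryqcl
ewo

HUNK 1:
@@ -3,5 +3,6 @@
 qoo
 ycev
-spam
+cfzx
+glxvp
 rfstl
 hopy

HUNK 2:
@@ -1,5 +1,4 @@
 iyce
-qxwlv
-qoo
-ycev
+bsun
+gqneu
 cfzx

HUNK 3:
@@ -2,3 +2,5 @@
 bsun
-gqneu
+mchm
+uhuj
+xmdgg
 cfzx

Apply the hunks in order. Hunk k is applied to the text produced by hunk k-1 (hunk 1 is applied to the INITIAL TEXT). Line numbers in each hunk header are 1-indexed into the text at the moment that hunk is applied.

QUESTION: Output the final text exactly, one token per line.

Hunk 1: at line 3 remove [spam] add [cfzx,glxvp] -> 11 lines: iyce qxwlv qoo ycev cfzx glxvp rfstl hopy zkfxs ryqcl ewo
Hunk 2: at line 1 remove [qxwlv,qoo,ycev] add [bsun,gqneu] -> 10 lines: iyce bsun gqneu cfzx glxvp rfstl hopy zkfxs ryqcl ewo
Hunk 3: at line 2 remove [gqneu] add [mchm,uhuj,xmdgg] -> 12 lines: iyce bsun mchm uhuj xmdgg cfzx glxvp rfstl hopy zkfxs ryqcl ewo

Answer: iyce
bsun
mchm
uhuj
xmdgg
cfzx
glxvp
rfstl
hopy
zkfxs
ryqcl
ewo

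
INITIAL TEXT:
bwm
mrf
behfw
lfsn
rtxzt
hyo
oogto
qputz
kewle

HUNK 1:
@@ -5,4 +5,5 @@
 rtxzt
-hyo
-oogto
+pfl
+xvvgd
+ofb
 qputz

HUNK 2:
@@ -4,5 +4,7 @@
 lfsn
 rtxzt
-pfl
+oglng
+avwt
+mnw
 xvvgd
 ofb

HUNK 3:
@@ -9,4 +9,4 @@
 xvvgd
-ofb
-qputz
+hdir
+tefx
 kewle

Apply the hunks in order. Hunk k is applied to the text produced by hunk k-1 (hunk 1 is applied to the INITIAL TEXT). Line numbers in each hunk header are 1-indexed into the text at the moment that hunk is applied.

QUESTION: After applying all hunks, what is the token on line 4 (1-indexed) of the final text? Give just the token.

Hunk 1: at line 5 remove [hyo,oogto] add [pfl,xvvgd,ofb] -> 10 lines: bwm mrf behfw lfsn rtxzt pfl xvvgd ofb qputz kewle
Hunk 2: at line 4 remove [pfl] add [oglng,avwt,mnw] -> 12 lines: bwm mrf behfw lfsn rtxzt oglng avwt mnw xvvgd ofb qputz kewle
Hunk 3: at line 9 remove [ofb,qputz] add [hdir,tefx] -> 12 lines: bwm mrf behfw lfsn rtxzt oglng avwt mnw xvvgd hdir tefx kewle
Final line 4: lfsn

Answer: lfsn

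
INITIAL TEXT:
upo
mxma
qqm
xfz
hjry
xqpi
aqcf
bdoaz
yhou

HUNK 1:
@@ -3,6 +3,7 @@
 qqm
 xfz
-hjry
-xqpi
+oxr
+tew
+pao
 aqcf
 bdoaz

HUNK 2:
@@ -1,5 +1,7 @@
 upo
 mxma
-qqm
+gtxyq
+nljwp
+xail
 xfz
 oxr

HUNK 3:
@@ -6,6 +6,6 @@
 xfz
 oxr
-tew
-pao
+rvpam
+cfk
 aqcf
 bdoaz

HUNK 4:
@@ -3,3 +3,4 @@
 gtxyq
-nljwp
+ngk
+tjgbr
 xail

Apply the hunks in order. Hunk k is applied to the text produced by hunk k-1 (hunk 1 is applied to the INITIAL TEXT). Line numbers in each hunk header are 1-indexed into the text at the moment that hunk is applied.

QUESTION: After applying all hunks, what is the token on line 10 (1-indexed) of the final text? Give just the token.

Answer: cfk

Derivation:
Hunk 1: at line 3 remove [hjry,xqpi] add [oxr,tew,pao] -> 10 lines: upo mxma qqm xfz oxr tew pao aqcf bdoaz yhou
Hunk 2: at line 1 remove [qqm] add [gtxyq,nljwp,xail] -> 12 lines: upo mxma gtxyq nljwp xail xfz oxr tew pao aqcf bdoaz yhou
Hunk 3: at line 6 remove [tew,pao] add [rvpam,cfk] -> 12 lines: upo mxma gtxyq nljwp xail xfz oxr rvpam cfk aqcf bdoaz yhou
Hunk 4: at line 3 remove [nljwp] add [ngk,tjgbr] -> 13 lines: upo mxma gtxyq ngk tjgbr xail xfz oxr rvpam cfk aqcf bdoaz yhou
Final line 10: cfk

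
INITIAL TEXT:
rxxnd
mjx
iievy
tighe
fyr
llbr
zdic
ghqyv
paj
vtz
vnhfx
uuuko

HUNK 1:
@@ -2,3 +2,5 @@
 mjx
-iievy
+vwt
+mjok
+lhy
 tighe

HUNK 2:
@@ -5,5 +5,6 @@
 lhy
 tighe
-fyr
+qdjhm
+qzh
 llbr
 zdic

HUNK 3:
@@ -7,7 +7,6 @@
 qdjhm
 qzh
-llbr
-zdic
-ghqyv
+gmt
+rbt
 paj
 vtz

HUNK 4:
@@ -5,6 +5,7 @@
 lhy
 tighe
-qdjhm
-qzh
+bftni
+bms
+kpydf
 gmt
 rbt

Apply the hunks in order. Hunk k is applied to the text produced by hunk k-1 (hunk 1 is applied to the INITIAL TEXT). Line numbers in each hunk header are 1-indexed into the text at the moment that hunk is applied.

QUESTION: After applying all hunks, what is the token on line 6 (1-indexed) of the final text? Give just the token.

Answer: tighe

Derivation:
Hunk 1: at line 2 remove [iievy] add [vwt,mjok,lhy] -> 14 lines: rxxnd mjx vwt mjok lhy tighe fyr llbr zdic ghqyv paj vtz vnhfx uuuko
Hunk 2: at line 5 remove [fyr] add [qdjhm,qzh] -> 15 lines: rxxnd mjx vwt mjok lhy tighe qdjhm qzh llbr zdic ghqyv paj vtz vnhfx uuuko
Hunk 3: at line 7 remove [llbr,zdic,ghqyv] add [gmt,rbt] -> 14 lines: rxxnd mjx vwt mjok lhy tighe qdjhm qzh gmt rbt paj vtz vnhfx uuuko
Hunk 4: at line 5 remove [qdjhm,qzh] add [bftni,bms,kpydf] -> 15 lines: rxxnd mjx vwt mjok lhy tighe bftni bms kpydf gmt rbt paj vtz vnhfx uuuko
Final line 6: tighe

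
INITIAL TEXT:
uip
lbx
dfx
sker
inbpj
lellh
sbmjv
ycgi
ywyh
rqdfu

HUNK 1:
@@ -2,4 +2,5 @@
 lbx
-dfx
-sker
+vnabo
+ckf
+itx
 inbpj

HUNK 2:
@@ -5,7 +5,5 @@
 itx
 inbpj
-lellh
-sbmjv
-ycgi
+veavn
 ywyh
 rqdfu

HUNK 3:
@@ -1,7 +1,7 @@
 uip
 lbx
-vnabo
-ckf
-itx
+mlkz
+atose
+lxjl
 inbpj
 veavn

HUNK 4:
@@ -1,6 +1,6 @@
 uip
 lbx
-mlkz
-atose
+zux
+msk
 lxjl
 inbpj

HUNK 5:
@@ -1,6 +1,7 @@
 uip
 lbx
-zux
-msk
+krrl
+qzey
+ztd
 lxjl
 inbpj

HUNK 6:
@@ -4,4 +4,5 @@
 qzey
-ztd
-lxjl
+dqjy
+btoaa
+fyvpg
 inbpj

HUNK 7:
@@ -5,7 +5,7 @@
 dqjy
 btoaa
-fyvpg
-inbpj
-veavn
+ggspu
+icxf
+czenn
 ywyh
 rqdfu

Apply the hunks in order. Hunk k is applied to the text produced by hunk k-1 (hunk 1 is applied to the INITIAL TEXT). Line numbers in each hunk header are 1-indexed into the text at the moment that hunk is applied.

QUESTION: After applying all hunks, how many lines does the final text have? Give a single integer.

Answer: 11

Derivation:
Hunk 1: at line 2 remove [dfx,sker] add [vnabo,ckf,itx] -> 11 lines: uip lbx vnabo ckf itx inbpj lellh sbmjv ycgi ywyh rqdfu
Hunk 2: at line 5 remove [lellh,sbmjv,ycgi] add [veavn] -> 9 lines: uip lbx vnabo ckf itx inbpj veavn ywyh rqdfu
Hunk 3: at line 1 remove [vnabo,ckf,itx] add [mlkz,atose,lxjl] -> 9 lines: uip lbx mlkz atose lxjl inbpj veavn ywyh rqdfu
Hunk 4: at line 1 remove [mlkz,atose] add [zux,msk] -> 9 lines: uip lbx zux msk lxjl inbpj veavn ywyh rqdfu
Hunk 5: at line 1 remove [zux,msk] add [krrl,qzey,ztd] -> 10 lines: uip lbx krrl qzey ztd lxjl inbpj veavn ywyh rqdfu
Hunk 6: at line 4 remove [ztd,lxjl] add [dqjy,btoaa,fyvpg] -> 11 lines: uip lbx krrl qzey dqjy btoaa fyvpg inbpj veavn ywyh rqdfu
Hunk 7: at line 5 remove [fyvpg,inbpj,veavn] add [ggspu,icxf,czenn] -> 11 lines: uip lbx krrl qzey dqjy btoaa ggspu icxf czenn ywyh rqdfu
Final line count: 11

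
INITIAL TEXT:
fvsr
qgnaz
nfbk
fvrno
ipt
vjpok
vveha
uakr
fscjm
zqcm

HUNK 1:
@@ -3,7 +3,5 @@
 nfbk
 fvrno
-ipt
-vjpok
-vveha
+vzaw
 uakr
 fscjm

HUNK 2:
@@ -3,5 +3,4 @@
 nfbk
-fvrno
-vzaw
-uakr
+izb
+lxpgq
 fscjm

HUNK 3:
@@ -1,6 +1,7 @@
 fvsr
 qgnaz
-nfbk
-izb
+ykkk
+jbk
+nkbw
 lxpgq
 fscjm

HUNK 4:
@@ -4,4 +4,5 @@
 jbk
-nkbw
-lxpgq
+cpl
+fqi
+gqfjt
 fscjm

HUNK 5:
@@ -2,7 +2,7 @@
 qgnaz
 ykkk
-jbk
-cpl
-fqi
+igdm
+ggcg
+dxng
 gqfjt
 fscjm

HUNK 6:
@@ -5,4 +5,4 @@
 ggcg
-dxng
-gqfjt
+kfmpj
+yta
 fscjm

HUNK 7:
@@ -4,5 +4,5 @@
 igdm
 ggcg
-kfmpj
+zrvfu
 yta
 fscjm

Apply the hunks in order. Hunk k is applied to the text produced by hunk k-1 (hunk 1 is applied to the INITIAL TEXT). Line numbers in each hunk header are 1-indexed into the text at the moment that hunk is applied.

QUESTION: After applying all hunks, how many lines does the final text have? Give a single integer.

Answer: 9

Derivation:
Hunk 1: at line 3 remove [ipt,vjpok,vveha] add [vzaw] -> 8 lines: fvsr qgnaz nfbk fvrno vzaw uakr fscjm zqcm
Hunk 2: at line 3 remove [fvrno,vzaw,uakr] add [izb,lxpgq] -> 7 lines: fvsr qgnaz nfbk izb lxpgq fscjm zqcm
Hunk 3: at line 1 remove [nfbk,izb] add [ykkk,jbk,nkbw] -> 8 lines: fvsr qgnaz ykkk jbk nkbw lxpgq fscjm zqcm
Hunk 4: at line 4 remove [nkbw,lxpgq] add [cpl,fqi,gqfjt] -> 9 lines: fvsr qgnaz ykkk jbk cpl fqi gqfjt fscjm zqcm
Hunk 5: at line 2 remove [jbk,cpl,fqi] add [igdm,ggcg,dxng] -> 9 lines: fvsr qgnaz ykkk igdm ggcg dxng gqfjt fscjm zqcm
Hunk 6: at line 5 remove [dxng,gqfjt] add [kfmpj,yta] -> 9 lines: fvsr qgnaz ykkk igdm ggcg kfmpj yta fscjm zqcm
Hunk 7: at line 4 remove [kfmpj] add [zrvfu] -> 9 lines: fvsr qgnaz ykkk igdm ggcg zrvfu yta fscjm zqcm
Final line count: 9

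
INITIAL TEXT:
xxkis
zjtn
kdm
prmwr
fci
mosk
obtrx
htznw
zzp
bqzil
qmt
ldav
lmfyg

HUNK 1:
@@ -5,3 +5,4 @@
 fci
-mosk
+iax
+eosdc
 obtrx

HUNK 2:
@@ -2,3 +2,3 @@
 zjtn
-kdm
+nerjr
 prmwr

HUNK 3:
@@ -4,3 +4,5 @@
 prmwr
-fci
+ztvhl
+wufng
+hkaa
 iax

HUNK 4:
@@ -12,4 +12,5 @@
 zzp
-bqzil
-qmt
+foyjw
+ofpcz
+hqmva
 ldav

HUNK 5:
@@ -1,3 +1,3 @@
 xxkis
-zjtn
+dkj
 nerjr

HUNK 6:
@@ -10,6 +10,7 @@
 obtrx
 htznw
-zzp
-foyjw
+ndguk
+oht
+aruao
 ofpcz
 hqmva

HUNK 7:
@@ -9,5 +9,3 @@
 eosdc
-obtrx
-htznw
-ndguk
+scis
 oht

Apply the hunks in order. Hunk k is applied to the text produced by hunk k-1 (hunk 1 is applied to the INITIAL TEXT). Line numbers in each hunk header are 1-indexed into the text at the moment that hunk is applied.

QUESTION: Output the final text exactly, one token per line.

Hunk 1: at line 5 remove [mosk] add [iax,eosdc] -> 14 lines: xxkis zjtn kdm prmwr fci iax eosdc obtrx htznw zzp bqzil qmt ldav lmfyg
Hunk 2: at line 2 remove [kdm] add [nerjr] -> 14 lines: xxkis zjtn nerjr prmwr fci iax eosdc obtrx htznw zzp bqzil qmt ldav lmfyg
Hunk 3: at line 4 remove [fci] add [ztvhl,wufng,hkaa] -> 16 lines: xxkis zjtn nerjr prmwr ztvhl wufng hkaa iax eosdc obtrx htznw zzp bqzil qmt ldav lmfyg
Hunk 4: at line 12 remove [bqzil,qmt] add [foyjw,ofpcz,hqmva] -> 17 lines: xxkis zjtn nerjr prmwr ztvhl wufng hkaa iax eosdc obtrx htznw zzp foyjw ofpcz hqmva ldav lmfyg
Hunk 5: at line 1 remove [zjtn] add [dkj] -> 17 lines: xxkis dkj nerjr prmwr ztvhl wufng hkaa iax eosdc obtrx htznw zzp foyjw ofpcz hqmva ldav lmfyg
Hunk 6: at line 10 remove [zzp,foyjw] add [ndguk,oht,aruao] -> 18 lines: xxkis dkj nerjr prmwr ztvhl wufng hkaa iax eosdc obtrx htznw ndguk oht aruao ofpcz hqmva ldav lmfyg
Hunk 7: at line 9 remove [obtrx,htznw,ndguk] add [scis] -> 16 lines: xxkis dkj nerjr prmwr ztvhl wufng hkaa iax eosdc scis oht aruao ofpcz hqmva ldav lmfyg

Answer: xxkis
dkj
nerjr
prmwr
ztvhl
wufng
hkaa
iax
eosdc
scis
oht
aruao
ofpcz
hqmva
ldav
lmfyg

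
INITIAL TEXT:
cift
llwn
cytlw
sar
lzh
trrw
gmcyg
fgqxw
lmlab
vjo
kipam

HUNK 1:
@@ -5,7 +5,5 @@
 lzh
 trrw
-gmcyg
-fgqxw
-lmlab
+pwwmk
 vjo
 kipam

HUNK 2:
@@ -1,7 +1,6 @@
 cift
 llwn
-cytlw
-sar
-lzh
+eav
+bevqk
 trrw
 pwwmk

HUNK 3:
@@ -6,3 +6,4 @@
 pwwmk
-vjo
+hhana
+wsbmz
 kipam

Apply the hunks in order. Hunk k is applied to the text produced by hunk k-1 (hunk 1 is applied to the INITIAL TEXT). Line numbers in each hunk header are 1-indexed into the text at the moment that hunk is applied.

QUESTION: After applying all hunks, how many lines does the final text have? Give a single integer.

Answer: 9

Derivation:
Hunk 1: at line 5 remove [gmcyg,fgqxw,lmlab] add [pwwmk] -> 9 lines: cift llwn cytlw sar lzh trrw pwwmk vjo kipam
Hunk 2: at line 1 remove [cytlw,sar,lzh] add [eav,bevqk] -> 8 lines: cift llwn eav bevqk trrw pwwmk vjo kipam
Hunk 3: at line 6 remove [vjo] add [hhana,wsbmz] -> 9 lines: cift llwn eav bevqk trrw pwwmk hhana wsbmz kipam
Final line count: 9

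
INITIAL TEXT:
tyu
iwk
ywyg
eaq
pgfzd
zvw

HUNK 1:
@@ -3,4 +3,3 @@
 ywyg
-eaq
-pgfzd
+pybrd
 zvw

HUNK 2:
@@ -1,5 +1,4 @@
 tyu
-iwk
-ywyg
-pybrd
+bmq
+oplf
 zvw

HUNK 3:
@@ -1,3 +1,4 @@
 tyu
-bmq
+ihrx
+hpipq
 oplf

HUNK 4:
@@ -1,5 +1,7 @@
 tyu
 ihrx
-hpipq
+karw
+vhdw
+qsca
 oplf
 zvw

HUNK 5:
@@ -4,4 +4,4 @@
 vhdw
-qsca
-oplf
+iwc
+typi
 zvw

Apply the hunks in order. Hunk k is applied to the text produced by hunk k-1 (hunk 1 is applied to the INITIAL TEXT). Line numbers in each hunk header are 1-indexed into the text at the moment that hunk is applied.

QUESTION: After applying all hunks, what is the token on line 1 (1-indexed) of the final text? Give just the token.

Answer: tyu

Derivation:
Hunk 1: at line 3 remove [eaq,pgfzd] add [pybrd] -> 5 lines: tyu iwk ywyg pybrd zvw
Hunk 2: at line 1 remove [iwk,ywyg,pybrd] add [bmq,oplf] -> 4 lines: tyu bmq oplf zvw
Hunk 3: at line 1 remove [bmq] add [ihrx,hpipq] -> 5 lines: tyu ihrx hpipq oplf zvw
Hunk 4: at line 1 remove [hpipq] add [karw,vhdw,qsca] -> 7 lines: tyu ihrx karw vhdw qsca oplf zvw
Hunk 5: at line 4 remove [qsca,oplf] add [iwc,typi] -> 7 lines: tyu ihrx karw vhdw iwc typi zvw
Final line 1: tyu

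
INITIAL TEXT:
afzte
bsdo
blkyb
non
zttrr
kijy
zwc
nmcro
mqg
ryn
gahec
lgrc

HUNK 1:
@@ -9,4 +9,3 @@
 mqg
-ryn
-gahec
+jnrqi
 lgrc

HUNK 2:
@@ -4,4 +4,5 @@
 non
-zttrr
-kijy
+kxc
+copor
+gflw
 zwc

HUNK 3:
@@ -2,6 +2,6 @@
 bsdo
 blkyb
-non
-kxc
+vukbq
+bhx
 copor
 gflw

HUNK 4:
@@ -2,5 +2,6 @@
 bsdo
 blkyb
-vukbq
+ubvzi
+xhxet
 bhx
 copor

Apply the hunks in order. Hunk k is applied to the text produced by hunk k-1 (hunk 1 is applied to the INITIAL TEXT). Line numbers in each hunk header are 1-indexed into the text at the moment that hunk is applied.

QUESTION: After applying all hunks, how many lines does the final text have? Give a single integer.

Hunk 1: at line 9 remove [ryn,gahec] add [jnrqi] -> 11 lines: afzte bsdo blkyb non zttrr kijy zwc nmcro mqg jnrqi lgrc
Hunk 2: at line 4 remove [zttrr,kijy] add [kxc,copor,gflw] -> 12 lines: afzte bsdo blkyb non kxc copor gflw zwc nmcro mqg jnrqi lgrc
Hunk 3: at line 2 remove [non,kxc] add [vukbq,bhx] -> 12 lines: afzte bsdo blkyb vukbq bhx copor gflw zwc nmcro mqg jnrqi lgrc
Hunk 4: at line 2 remove [vukbq] add [ubvzi,xhxet] -> 13 lines: afzte bsdo blkyb ubvzi xhxet bhx copor gflw zwc nmcro mqg jnrqi lgrc
Final line count: 13

Answer: 13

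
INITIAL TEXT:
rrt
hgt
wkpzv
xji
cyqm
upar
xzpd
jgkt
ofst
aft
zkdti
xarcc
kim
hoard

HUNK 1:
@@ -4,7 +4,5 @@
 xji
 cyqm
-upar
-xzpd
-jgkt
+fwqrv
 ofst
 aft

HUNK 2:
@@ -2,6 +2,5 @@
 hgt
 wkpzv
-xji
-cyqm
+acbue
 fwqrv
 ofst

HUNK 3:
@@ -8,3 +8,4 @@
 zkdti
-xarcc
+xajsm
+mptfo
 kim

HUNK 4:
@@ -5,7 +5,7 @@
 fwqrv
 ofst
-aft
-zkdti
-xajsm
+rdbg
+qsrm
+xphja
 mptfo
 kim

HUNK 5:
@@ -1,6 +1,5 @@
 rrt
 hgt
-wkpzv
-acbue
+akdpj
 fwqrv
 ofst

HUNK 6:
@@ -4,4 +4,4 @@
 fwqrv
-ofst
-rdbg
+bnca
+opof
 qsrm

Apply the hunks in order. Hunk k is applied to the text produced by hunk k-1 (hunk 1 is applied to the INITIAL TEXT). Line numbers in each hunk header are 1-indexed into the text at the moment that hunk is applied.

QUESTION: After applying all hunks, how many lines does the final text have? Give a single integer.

Hunk 1: at line 4 remove [upar,xzpd,jgkt] add [fwqrv] -> 12 lines: rrt hgt wkpzv xji cyqm fwqrv ofst aft zkdti xarcc kim hoard
Hunk 2: at line 2 remove [xji,cyqm] add [acbue] -> 11 lines: rrt hgt wkpzv acbue fwqrv ofst aft zkdti xarcc kim hoard
Hunk 3: at line 8 remove [xarcc] add [xajsm,mptfo] -> 12 lines: rrt hgt wkpzv acbue fwqrv ofst aft zkdti xajsm mptfo kim hoard
Hunk 4: at line 5 remove [aft,zkdti,xajsm] add [rdbg,qsrm,xphja] -> 12 lines: rrt hgt wkpzv acbue fwqrv ofst rdbg qsrm xphja mptfo kim hoard
Hunk 5: at line 1 remove [wkpzv,acbue] add [akdpj] -> 11 lines: rrt hgt akdpj fwqrv ofst rdbg qsrm xphja mptfo kim hoard
Hunk 6: at line 4 remove [ofst,rdbg] add [bnca,opof] -> 11 lines: rrt hgt akdpj fwqrv bnca opof qsrm xphja mptfo kim hoard
Final line count: 11

Answer: 11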